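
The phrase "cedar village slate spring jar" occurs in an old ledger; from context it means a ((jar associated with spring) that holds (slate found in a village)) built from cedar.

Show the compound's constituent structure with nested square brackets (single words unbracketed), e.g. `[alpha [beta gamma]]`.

[cedar [[village slate] [spring jar]]]

Overall it is a kind of jar (specifically "village slate spring jar"); the modifier is "cedar".
"village slate spring jar" → head "jar" (specifically "spring jar"), modifier "village slate".
"village slate" → head "slate", modifier "village".
"spring jar" → head "jar", modifier "spring".
So the structure is [cedar [[village slate] [spring jar]]].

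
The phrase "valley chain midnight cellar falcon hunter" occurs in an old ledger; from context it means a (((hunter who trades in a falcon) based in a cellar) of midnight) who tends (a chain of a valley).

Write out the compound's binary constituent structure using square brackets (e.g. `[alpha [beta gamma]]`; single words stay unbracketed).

Whole compound: head "hunter" (specifically "midnight cellar falcon hunter"), modifier "valley chain".
Within "valley chain", the head is "chain" and the modifier is "valley".
Within "midnight cellar falcon hunter", the head is "hunter" (specifically "cellar falcon hunter") and the modifier is "midnight".
Within "cellar falcon hunter", the head is "hunter" (specifically "falcon hunter") and the modifier is "cellar".
Within "falcon hunter", the head is "hunter" and the modifier is "falcon".
Assembled: [[valley chain] [midnight [cellar [falcon hunter]]]].

[[valley chain] [midnight [cellar [falcon hunter]]]]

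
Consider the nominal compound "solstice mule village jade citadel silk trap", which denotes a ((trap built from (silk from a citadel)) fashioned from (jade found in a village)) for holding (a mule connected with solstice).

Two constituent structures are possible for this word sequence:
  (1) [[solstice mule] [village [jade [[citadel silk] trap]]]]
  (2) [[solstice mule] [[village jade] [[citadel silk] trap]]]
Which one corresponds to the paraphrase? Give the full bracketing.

The paraphrase's head is the "trap" part ("village jade citadel silk trap"); its modifier is "solstice mule".
That top-level split, carried through the inner groups, gives [[solstice mule] [[village jade] [[citadel silk] trap]]].

[[solstice mule] [[village jade] [[citadel silk] trap]]]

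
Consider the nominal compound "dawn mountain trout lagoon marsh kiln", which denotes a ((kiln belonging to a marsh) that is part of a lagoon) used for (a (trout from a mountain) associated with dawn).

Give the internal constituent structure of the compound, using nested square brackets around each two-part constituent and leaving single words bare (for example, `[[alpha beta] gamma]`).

[[dawn [mountain trout]] [lagoon [marsh kiln]]]

Whole compound: head "kiln" (specifically "lagoon marsh kiln"), modifier "dawn mountain trout".
Within "dawn mountain trout", the head is "trout" (specifically "mountain trout") and the modifier is "dawn".
Within "mountain trout", the head is "trout" and the modifier is "mountain".
Within "lagoon marsh kiln", the head is "kiln" (specifically "marsh kiln") and the modifier is "lagoon".
Within "marsh kiln", the head is "kiln" and the modifier is "marsh".
Assembled: [[dawn [mountain trout]] [lagoon [marsh kiln]]].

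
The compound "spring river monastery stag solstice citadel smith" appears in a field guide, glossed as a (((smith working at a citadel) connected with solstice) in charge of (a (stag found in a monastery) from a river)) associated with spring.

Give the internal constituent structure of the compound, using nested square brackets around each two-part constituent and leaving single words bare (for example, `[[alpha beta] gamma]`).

Whole compound: head "smith" (specifically "river monastery stag solstice citadel smith"), modifier "spring".
Inside "river monastery stag solstice citadel smith": head "smith" (specifically "solstice citadel smith"), modifier "river monastery stag".
Inside "river monastery stag": head "stag" (specifically "monastery stag"), modifier "river".
Inside "monastery stag": head "stag", modifier "monastery".
Inside "solstice citadel smith": head "smith" (specifically "citadel smith"), modifier "solstice".
Inside "citadel smith": head "smith", modifier "citadel".
Assembled: [spring [[river [monastery stag]] [solstice [citadel smith]]]].

[spring [[river [monastery stag]] [solstice [citadel smith]]]]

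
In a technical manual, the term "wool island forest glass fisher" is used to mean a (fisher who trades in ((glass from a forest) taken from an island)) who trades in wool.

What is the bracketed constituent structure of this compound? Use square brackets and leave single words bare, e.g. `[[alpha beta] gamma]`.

Overall it is a kind of fisher (specifically "island forest glass fisher"); the modifier is "wool".
Within "island forest glass fisher", the head is "fisher" and the modifier is "island forest glass".
Within "island forest glass", the head is "glass" (specifically "forest glass") and the modifier is "island".
Within "forest glass", the head is "glass" and the modifier is "forest".
So the structure is [wool [[island [forest glass]] fisher]].

[wool [[island [forest glass]] fisher]]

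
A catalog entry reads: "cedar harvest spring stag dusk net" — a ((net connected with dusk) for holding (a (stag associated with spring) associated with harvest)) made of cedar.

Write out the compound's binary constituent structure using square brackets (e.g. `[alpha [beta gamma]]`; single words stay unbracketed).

Whole compound: head "net" (specifically "harvest spring stag dusk net"), modifier "cedar".
Inside "harvest spring stag dusk net": head "net" (specifically "dusk net"), modifier "harvest spring stag".
Inside "harvest spring stag": head "stag" (specifically "spring stag"), modifier "harvest".
Inside "spring stag": head "stag", modifier "spring".
Inside "dusk net": head "net", modifier "dusk".
So the structure is [cedar [[harvest [spring stag]] [dusk net]]].

[cedar [[harvest [spring stag]] [dusk net]]]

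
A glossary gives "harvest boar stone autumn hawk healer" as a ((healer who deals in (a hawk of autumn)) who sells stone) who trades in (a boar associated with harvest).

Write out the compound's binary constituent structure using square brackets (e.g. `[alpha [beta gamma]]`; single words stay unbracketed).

Overall it is a kind of healer (specifically "stone autumn hawk healer"); the modifier is "harvest boar".
Within "harvest boar", the head is "boar" and the modifier is "harvest".
Within "stone autumn hawk healer", the head is "healer" (specifically "autumn hawk healer") and the modifier is "stone".
Within "autumn hawk healer", the head is "healer" and the modifier is "autumn hawk".
Within "autumn hawk", the head is "hawk" and the modifier is "autumn".
So the structure is [[harvest boar] [stone [[autumn hawk] healer]]].

[[harvest boar] [stone [[autumn hawk] healer]]]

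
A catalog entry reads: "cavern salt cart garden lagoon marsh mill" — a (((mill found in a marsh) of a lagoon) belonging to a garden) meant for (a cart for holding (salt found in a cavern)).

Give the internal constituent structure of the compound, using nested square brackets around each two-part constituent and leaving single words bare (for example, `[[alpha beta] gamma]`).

[[[cavern salt] cart] [garden [lagoon [marsh mill]]]]

At the top level: head "mill" (specifically "garden lagoon marsh mill"); modifier "cavern salt cart".
Within "cavern salt cart", the head is "cart" and the modifier is "cavern salt".
Within "cavern salt", the head is "salt" and the modifier is "cavern".
Within "garden lagoon marsh mill", the head is "mill" (specifically "lagoon marsh mill") and the modifier is "garden".
Within "lagoon marsh mill", the head is "mill" (specifically "marsh mill") and the modifier is "lagoon".
Within "marsh mill", the head is "mill" and the modifier is "marsh".
Assembled: [[[cavern salt] cart] [garden [lagoon [marsh mill]]]].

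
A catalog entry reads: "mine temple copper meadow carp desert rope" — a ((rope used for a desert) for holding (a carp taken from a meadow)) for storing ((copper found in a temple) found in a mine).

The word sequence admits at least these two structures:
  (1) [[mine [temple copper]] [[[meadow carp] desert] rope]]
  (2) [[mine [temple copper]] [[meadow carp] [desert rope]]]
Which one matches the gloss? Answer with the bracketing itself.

The paraphrase's head is the "rope" part ("meadow carp desert rope"); its modifier is "mine temple copper".
That top-level split, carried through the inner groups, gives [[mine [temple copper]] [[meadow carp] [desert rope]]].

[[mine [temple copper]] [[meadow carp] [desert rope]]]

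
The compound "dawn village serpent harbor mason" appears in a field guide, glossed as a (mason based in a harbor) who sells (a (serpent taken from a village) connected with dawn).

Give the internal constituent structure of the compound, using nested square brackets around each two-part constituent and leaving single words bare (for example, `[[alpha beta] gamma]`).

At the top level: head "mason" (specifically "harbor mason"); modifier "dawn village serpent".
Inside "dawn village serpent": head "serpent" (specifically "village serpent"), modifier "dawn".
Inside "village serpent": head "serpent", modifier "village".
Inside "harbor mason": head "mason", modifier "harbor".
Putting it together: [[dawn [village serpent]] [harbor mason]].

[[dawn [village serpent]] [harbor mason]]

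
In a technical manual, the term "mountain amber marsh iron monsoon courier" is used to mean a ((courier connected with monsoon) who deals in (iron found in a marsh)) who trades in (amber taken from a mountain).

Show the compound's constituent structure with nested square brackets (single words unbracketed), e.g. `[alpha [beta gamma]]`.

[[mountain amber] [[marsh iron] [monsoon courier]]]

The outermost head in the paraphrase is "courier" (specifically "marsh iron monsoon courier"), modified by "mountain amber".
"mountain amber" → head "amber", modifier "mountain".
"marsh iron monsoon courier" → head "courier" (specifically "monsoon courier"), modifier "marsh iron".
"marsh iron" → head "iron", modifier "marsh".
"monsoon courier" → head "courier", modifier "monsoon".
So the structure is [[mountain amber] [[marsh iron] [monsoon courier]]].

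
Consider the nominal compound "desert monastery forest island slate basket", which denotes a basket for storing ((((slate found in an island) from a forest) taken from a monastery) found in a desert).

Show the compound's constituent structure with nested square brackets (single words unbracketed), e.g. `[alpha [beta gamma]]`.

Overall it is a kind of basket; the modifier is "desert monastery forest island slate".
Inside "desert monastery forest island slate": head "slate" (specifically "monastery forest island slate"), modifier "desert".
Inside "monastery forest island slate": head "slate" (specifically "forest island slate"), modifier "monastery".
Inside "forest island slate": head "slate" (specifically "island slate"), modifier "forest".
Inside "island slate": head "slate", modifier "island".
Putting it together: [[desert [monastery [forest [island slate]]]] basket].

[[desert [monastery [forest [island slate]]]] basket]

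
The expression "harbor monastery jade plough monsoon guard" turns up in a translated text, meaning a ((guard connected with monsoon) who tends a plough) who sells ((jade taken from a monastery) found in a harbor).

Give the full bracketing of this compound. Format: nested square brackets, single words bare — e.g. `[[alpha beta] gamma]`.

[[harbor [monastery jade]] [plough [monsoon guard]]]

Overall it is a kind of guard (specifically "plough monsoon guard"); the modifier is "harbor monastery jade".
Within "harbor monastery jade", the head is "jade" (specifically "monastery jade") and the modifier is "harbor".
Within "monastery jade", the head is "jade" and the modifier is "monastery".
Within "plough monsoon guard", the head is "guard" (specifically "monsoon guard") and the modifier is "plough".
Within "monsoon guard", the head is "guard" and the modifier is "monsoon".
Assembled: [[harbor [monastery jade]] [plough [monsoon guard]]].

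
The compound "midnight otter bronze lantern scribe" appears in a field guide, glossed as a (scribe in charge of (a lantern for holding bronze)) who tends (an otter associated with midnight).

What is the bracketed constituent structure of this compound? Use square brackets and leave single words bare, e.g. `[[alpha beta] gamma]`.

[[midnight otter] [[bronze lantern] scribe]]

The outermost head in the paraphrase is "scribe" (specifically "bronze lantern scribe"), modified by "midnight otter".
"midnight otter" → head "otter", modifier "midnight".
"bronze lantern scribe" → head "scribe", modifier "bronze lantern".
"bronze lantern" → head "lantern", modifier "bronze".
Assembled: [[midnight otter] [[bronze lantern] scribe]].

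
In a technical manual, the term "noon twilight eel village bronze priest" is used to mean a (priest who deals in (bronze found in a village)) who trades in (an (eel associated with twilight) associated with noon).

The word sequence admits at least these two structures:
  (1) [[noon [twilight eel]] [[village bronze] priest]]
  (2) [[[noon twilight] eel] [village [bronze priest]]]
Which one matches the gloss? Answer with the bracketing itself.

The paraphrase's head is the "priest" part ("village bronze priest"); its modifier is "noon twilight eel".
That top-level split, carried through the inner groups, gives [[noon [twilight eel]] [[village bronze] priest]].

[[noon [twilight eel]] [[village bronze] priest]]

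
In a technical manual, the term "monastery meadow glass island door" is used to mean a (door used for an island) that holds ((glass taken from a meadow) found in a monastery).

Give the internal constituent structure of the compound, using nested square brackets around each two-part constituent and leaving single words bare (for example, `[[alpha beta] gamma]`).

[[monastery [meadow glass]] [island door]]

Whole compound: head "door" (specifically "island door"), modifier "monastery meadow glass".
Within "monastery meadow glass", the head is "glass" (specifically "meadow glass") and the modifier is "monastery".
Within "meadow glass", the head is "glass" and the modifier is "meadow".
Within "island door", the head is "door" and the modifier is "island".
Putting it together: [[monastery [meadow glass]] [island door]].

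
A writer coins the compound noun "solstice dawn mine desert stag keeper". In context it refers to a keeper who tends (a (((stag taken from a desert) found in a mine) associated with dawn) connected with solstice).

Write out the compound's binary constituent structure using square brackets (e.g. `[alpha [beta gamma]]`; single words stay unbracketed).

[[solstice [dawn [mine [desert stag]]]] keeper]

The outermost head in the paraphrase is "keeper", modified by "solstice dawn mine desert stag".
Within "solstice dawn mine desert stag", the head is "stag" (specifically "dawn mine desert stag") and the modifier is "solstice".
Within "dawn mine desert stag", the head is "stag" (specifically "mine desert stag") and the modifier is "dawn".
Within "mine desert stag", the head is "stag" (specifically "desert stag") and the modifier is "mine".
Within "desert stag", the head is "stag" and the modifier is "desert".
So the structure is [[solstice [dawn [mine [desert stag]]]] keeper].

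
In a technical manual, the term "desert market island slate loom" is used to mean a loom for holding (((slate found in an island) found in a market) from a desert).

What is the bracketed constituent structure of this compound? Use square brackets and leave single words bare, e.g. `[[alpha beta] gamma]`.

[[desert [market [island slate]]] loom]

Overall it is a kind of loom; the modifier is "desert market island slate".
Within "desert market island slate", the head is "slate" (specifically "market island slate") and the modifier is "desert".
Within "market island slate", the head is "slate" (specifically "island slate") and the modifier is "market".
Within "island slate", the head is "slate" and the modifier is "island".
So the structure is [[desert [market [island slate]]] loom].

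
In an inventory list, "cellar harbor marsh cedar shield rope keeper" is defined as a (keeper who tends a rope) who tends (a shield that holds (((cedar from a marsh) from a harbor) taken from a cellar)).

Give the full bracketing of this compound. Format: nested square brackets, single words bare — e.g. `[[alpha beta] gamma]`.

Whole compound: head "keeper" (specifically "rope keeper"), modifier "cellar harbor marsh cedar shield".
Inside "cellar harbor marsh cedar shield": head "shield", modifier "cellar harbor marsh cedar".
Inside "cellar harbor marsh cedar": head "cedar" (specifically "harbor marsh cedar"), modifier "cellar".
Inside "harbor marsh cedar": head "cedar" (specifically "marsh cedar"), modifier "harbor".
Inside "marsh cedar": head "cedar", modifier "marsh".
Inside "rope keeper": head "keeper", modifier "rope".
Assembled: [[[cellar [harbor [marsh cedar]]] shield] [rope keeper]].

[[[cellar [harbor [marsh cedar]]] shield] [rope keeper]]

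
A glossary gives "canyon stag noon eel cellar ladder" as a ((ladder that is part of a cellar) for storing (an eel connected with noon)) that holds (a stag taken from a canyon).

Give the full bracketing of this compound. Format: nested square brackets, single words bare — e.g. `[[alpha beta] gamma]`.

[[canyon stag] [[noon eel] [cellar ladder]]]

Overall it is a kind of ladder (specifically "noon eel cellar ladder"); the modifier is "canyon stag".
Within "canyon stag", the head is "stag" and the modifier is "canyon".
Within "noon eel cellar ladder", the head is "ladder" (specifically "cellar ladder") and the modifier is "noon eel".
Within "noon eel", the head is "eel" and the modifier is "noon".
Within "cellar ladder", the head is "ladder" and the modifier is "cellar".
Putting it together: [[canyon stag] [[noon eel] [cellar ladder]]].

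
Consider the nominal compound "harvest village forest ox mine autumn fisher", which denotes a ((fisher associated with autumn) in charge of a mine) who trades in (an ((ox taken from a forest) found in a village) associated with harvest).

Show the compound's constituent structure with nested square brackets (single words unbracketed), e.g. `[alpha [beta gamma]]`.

Overall it is a kind of fisher (specifically "mine autumn fisher"); the modifier is "harvest village forest ox".
"harvest village forest ox" → head "ox" (specifically "village forest ox"), modifier "harvest".
"village forest ox" → head "ox" (specifically "forest ox"), modifier "village".
"forest ox" → head "ox", modifier "forest".
"mine autumn fisher" → head "fisher" (specifically "autumn fisher"), modifier "mine".
"autumn fisher" → head "fisher", modifier "autumn".
Putting it together: [[harvest [village [forest ox]]] [mine [autumn fisher]]].

[[harvest [village [forest ox]]] [mine [autumn fisher]]]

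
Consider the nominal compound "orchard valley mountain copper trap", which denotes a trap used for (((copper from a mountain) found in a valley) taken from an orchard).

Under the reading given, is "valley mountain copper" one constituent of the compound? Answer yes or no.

The paraphrase groups the words so that "valley mountain copper" is one unit: it corresponds to a single parenthesized sub-phrase.
The full structure is [[orchard [valley [mountain copper]]] trap], in which [valley mountain copper] is a constituent.

yes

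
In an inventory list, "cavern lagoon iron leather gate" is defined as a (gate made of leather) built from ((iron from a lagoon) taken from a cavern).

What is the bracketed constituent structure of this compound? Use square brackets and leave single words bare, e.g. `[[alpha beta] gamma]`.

Overall it is a kind of gate (specifically "leather gate"); the modifier is "cavern lagoon iron".
"cavern lagoon iron" → head "iron" (specifically "lagoon iron"), modifier "cavern".
"lagoon iron" → head "iron", modifier "lagoon".
"leather gate" → head "gate", modifier "leather".
So the structure is [[cavern [lagoon iron]] [leather gate]].

[[cavern [lagoon iron]] [leather gate]]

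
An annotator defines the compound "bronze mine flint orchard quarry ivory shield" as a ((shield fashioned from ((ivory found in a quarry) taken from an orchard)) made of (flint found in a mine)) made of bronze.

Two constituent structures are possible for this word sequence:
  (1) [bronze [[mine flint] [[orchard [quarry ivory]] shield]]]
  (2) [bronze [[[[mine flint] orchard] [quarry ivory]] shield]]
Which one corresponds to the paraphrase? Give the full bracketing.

The paraphrase's head is the "shield" part ("mine flint orchard quarry ivory shield"); its modifier is "bronze".
That top-level split, carried through the inner groups, gives [bronze [[mine flint] [[orchard [quarry ivory]] shield]]].

[bronze [[mine flint] [[orchard [quarry ivory]] shield]]]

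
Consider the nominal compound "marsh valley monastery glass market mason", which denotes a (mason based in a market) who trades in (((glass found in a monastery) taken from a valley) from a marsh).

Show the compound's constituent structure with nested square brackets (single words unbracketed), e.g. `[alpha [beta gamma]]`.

The outermost head in the paraphrase is "mason" (specifically "market mason"), modified by "marsh valley monastery glass".
"marsh valley monastery glass" → head "glass" (specifically "valley monastery glass"), modifier "marsh".
"valley monastery glass" → head "glass" (specifically "monastery glass"), modifier "valley".
"monastery glass" → head "glass", modifier "monastery".
"market mason" → head "mason", modifier "market".
So the structure is [[marsh [valley [monastery glass]]] [market mason]].

[[marsh [valley [monastery glass]]] [market mason]]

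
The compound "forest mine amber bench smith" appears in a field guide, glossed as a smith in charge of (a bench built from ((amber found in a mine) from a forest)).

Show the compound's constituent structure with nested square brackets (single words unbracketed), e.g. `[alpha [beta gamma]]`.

Whole compound: head "smith", modifier "forest mine amber bench".
"forest mine amber bench" → head "bench", modifier "forest mine amber".
"forest mine amber" → head "amber" (specifically "mine amber"), modifier "forest".
"mine amber" → head "amber", modifier "mine".
Putting it together: [[[forest [mine amber]] bench] smith].

[[[forest [mine amber]] bench] smith]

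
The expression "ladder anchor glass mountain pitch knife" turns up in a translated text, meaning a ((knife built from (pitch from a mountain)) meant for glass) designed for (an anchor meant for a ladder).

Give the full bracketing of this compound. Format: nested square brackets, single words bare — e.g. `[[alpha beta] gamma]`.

[[ladder anchor] [glass [[mountain pitch] knife]]]

Overall it is a kind of knife (specifically "glass mountain pitch knife"); the modifier is "ladder anchor".
Within "ladder anchor", the head is "anchor" and the modifier is "ladder".
Within "glass mountain pitch knife", the head is "knife" (specifically "mountain pitch knife") and the modifier is "glass".
Within "mountain pitch knife", the head is "knife" and the modifier is "mountain pitch".
Within "mountain pitch", the head is "pitch" and the modifier is "mountain".
Putting it together: [[ladder anchor] [glass [[mountain pitch] knife]]].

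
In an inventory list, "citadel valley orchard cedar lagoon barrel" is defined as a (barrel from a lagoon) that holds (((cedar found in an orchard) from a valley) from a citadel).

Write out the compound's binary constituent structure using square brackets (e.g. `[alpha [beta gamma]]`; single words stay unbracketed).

Whole compound: head "barrel" (specifically "lagoon barrel"), modifier "citadel valley orchard cedar".
Within "citadel valley orchard cedar", the head is "cedar" (specifically "valley orchard cedar") and the modifier is "citadel".
Within "valley orchard cedar", the head is "cedar" (specifically "orchard cedar") and the modifier is "valley".
Within "orchard cedar", the head is "cedar" and the modifier is "orchard".
Within "lagoon barrel", the head is "barrel" and the modifier is "lagoon".
So the structure is [[citadel [valley [orchard cedar]]] [lagoon barrel]].

[[citadel [valley [orchard cedar]]] [lagoon barrel]]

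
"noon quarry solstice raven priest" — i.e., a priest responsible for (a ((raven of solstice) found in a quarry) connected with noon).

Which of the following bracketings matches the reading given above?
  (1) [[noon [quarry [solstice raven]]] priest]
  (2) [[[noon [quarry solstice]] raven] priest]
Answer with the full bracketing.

[[noon [quarry [solstice raven]]] priest]

The paraphrase's head is the "priest" part ("priest"); its modifier is "noon quarry solstice raven".
That top-level split, carried through the inner groups, gives [[noon [quarry [solstice raven]]] priest].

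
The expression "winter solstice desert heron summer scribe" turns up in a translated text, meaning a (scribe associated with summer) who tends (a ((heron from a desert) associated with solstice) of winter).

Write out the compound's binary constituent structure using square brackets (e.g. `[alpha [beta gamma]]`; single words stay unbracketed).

[[winter [solstice [desert heron]]] [summer scribe]]

Overall it is a kind of scribe (specifically "summer scribe"); the modifier is "winter solstice desert heron".
Within "winter solstice desert heron", the head is "heron" (specifically "solstice desert heron") and the modifier is "winter".
Within "solstice desert heron", the head is "heron" (specifically "desert heron") and the modifier is "solstice".
Within "desert heron", the head is "heron" and the modifier is "desert".
Within "summer scribe", the head is "scribe" and the modifier is "summer".
Assembled: [[winter [solstice [desert heron]]] [summer scribe]].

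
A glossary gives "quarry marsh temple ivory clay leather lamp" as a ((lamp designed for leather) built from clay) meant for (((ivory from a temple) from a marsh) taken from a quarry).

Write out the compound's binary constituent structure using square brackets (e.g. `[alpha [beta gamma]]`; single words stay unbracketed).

At the top level: head "lamp" (specifically "clay leather lamp"); modifier "quarry marsh temple ivory".
Within "quarry marsh temple ivory", the head is "ivory" (specifically "marsh temple ivory") and the modifier is "quarry".
Within "marsh temple ivory", the head is "ivory" (specifically "temple ivory") and the modifier is "marsh".
Within "temple ivory", the head is "ivory" and the modifier is "temple".
Within "clay leather lamp", the head is "lamp" (specifically "leather lamp") and the modifier is "clay".
Within "leather lamp", the head is "lamp" and the modifier is "leather".
Assembled: [[quarry [marsh [temple ivory]]] [clay [leather lamp]]].

[[quarry [marsh [temple ivory]]] [clay [leather lamp]]]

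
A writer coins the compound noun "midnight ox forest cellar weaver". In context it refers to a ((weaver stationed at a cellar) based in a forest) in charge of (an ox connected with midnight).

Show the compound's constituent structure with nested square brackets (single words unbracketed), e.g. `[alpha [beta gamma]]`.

Whole compound: head "weaver" (specifically "forest cellar weaver"), modifier "midnight ox".
Within "midnight ox", the head is "ox" and the modifier is "midnight".
Within "forest cellar weaver", the head is "weaver" (specifically "cellar weaver") and the modifier is "forest".
Within "cellar weaver", the head is "weaver" and the modifier is "cellar".
So the structure is [[midnight ox] [forest [cellar weaver]]].

[[midnight ox] [forest [cellar weaver]]]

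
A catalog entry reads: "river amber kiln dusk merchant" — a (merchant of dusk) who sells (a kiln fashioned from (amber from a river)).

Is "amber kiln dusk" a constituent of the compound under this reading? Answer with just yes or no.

The top-level split is [river amber kiln] [dusk merchant]; the full structure is [[[river amber] kiln] [dusk merchant]].
"amber kiln dusk" straddles a constituent boundary, so it is not a single unit.

no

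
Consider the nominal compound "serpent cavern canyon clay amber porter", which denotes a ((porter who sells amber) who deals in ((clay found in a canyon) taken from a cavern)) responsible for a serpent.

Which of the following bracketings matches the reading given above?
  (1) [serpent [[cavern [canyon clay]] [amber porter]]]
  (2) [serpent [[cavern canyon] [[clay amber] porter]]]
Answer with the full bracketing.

[serpent [[cavern [canyon clay]] [amber porter]]]

The paraphrase's head is the "porter" part ("cavern canyon clay amber porter"); its modifier is "serpent".
That top-level split, carried through the inner groups, gives [serpent [[cavern [canyon clay]] [amber porter]]].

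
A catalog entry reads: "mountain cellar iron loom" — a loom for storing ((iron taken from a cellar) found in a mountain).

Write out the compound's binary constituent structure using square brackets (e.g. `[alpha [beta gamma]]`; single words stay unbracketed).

At the top level: head "loom"; modifier "mountain cellar iron".
Within "mountain cellar iron", the head is "iron" (specifically "cellar iron") and the modifier is "mountain".
Within "cellar iron", the head is "iron" and the modifier is "cellar".
Assembled: [[mountain [cellar iron]] loom].

[[mountain [cellar iron]] loom]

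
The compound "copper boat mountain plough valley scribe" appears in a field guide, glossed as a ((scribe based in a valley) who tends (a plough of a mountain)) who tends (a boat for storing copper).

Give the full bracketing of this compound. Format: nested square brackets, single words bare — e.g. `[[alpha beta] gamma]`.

[[copper boat] [[mountain plough] [valley scribe]]]

Whole compound: head "scribe" (specifically "mountain plough valley scribe"), modifier "copper boat".
"copper boat" → head "boat", modifier "copper".
"mountain plough valley scribe" → head "scribe" (specifically "valley scribe"), modifier "mountain plough".
"mountain plough" → head "plough", modifier "mountain".
"valley scribe" → head "scribe", modifier "valley".
Putting it together: [[copper boat] [[mountain plough] [valley scribe]]].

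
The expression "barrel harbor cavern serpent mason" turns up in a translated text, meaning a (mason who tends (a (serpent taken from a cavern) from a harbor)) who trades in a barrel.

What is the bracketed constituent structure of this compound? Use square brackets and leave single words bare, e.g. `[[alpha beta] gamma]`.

[barrel [[harbor [cavern serpent]] mason]]

The outermost head in the paraphrase is "mason" (specifically "harbor cavern serpent mason"), modified by "barrel".
Inside "harbor cavern serpent mason": head "mason", modifier "harbor cavern serpent".
Inside "harbor cavern serpent": head "serpent" (specifically "cavern serpent"), modifier "harbor".
Inside "cavern serpent": head "serpent", modifier "cavern".
Putting it together: [barrel [[harbor [cavern serpent]] mason]].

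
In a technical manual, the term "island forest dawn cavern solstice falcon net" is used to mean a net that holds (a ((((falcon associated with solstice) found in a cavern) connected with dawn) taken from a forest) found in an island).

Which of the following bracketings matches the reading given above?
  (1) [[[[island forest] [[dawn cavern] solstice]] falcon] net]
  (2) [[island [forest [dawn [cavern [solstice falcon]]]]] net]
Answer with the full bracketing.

The paraphrase's head is the "net" part ("net"); its modifier is "island forest dawn cavern solstice falcon".
That top-level split, carried through the inner groups, gives [[island [forest [dawn [cavern [solstice falcon]]]]] net].

[[island [forest [dawn [cavern [solstice falcon]]]]] net]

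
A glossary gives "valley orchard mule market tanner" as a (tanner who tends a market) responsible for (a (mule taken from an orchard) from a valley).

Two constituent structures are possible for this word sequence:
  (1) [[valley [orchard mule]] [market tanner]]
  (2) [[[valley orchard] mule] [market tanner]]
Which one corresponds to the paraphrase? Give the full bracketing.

The paraphrase's head is the "tanner" part ("market tanner"); its modifier is "valley orchard mule".
That top-level split, carried through the inner groups, gives [[valley [orchard mule]] [market tanner]].

[[valley [orchard mule]] [market tanner]]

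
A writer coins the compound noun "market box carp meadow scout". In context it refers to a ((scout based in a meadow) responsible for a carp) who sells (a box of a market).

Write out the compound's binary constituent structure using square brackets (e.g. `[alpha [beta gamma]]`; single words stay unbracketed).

Whole compound: head "scout" (specifically "carp meadow scout"), modifier "market box".
Within "market box", the head is "box" and the modifier is "market".
Within "carp meadow scout", the head is "scout" (specifically "meadow scout") and the modifier is "carp".
Within "meadow scout", the head is "scout" and the modifier is "meadow".
So the structure is [[market box] [carp [meadow scout]]].

[[market box] [carp [meadow scout]]]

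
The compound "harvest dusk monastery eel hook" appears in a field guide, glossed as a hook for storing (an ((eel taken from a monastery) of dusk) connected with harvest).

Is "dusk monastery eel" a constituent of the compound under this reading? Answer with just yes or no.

yes

The paraphrase groups the words so that "dusk monastery eel" is one unit: it corresponds to a single parenthesized sub-phrase.
The full structure is [[harvest [dusk [monastery eel]]] hook], in which [dusk monastery eel] is a constituent.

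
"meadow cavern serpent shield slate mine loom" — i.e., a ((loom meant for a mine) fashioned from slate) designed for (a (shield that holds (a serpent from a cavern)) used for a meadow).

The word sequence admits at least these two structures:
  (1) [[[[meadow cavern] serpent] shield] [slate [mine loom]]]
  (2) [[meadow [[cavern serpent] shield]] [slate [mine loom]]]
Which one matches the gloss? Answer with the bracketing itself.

The paraphrase's head is the "loom" part ("slate mine loom"); its modifier is "meadow cavern serpent shield".
That top-level split, carried through the inner groups, gives [[meadow [[cavern serpent] shield]] [slate [mine loom]]].

[[meadow [[cavern serpent] shield]] [slate [mine loom]]]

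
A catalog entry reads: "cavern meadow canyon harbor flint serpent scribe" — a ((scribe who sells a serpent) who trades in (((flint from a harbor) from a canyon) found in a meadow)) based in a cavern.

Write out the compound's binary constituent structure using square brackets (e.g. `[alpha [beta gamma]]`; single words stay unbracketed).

[cavern [[meadow [canyon [harbor flint]]] [serpent scribe]]]

Whole compound: head "scribe" (specifically "meadow canyon harbor flint serpent scribe"), modifier "cavern".
Within "meadow canyon harbor flint serpent scribe", the head is "scribe" (specifically "serpent scribe") and the modifier is "meadow canyon harbor flint".
Within "meadow canyon harbor flint", the head is "flint" (specifically "canyon harbor flint") and the modifier is "meadow".
Within "canyon harbor flint", the head is "flint" (specifically "harbor flint") and the modifier is "canyon".
Within "harbor flint", the head is "flint" and the modifier is "harbor".
Within "serpent scribe", the head is "scribe" and the modifier is "serpent".
Putting it together: [cavern [[meadow [canyon [harbor flint]]] [serpent scribe]]].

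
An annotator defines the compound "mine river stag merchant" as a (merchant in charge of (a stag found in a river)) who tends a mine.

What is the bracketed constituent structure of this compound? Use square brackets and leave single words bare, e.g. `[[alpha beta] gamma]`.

Overall it is a kind of merchant (specifically "river stag merchant"); the modifier is "mine".
Inside "river stag merchant": head "merchant", modifier "river stag".
Inside "river stag": head "stag", modifier "river".
Putting it together: [mine [[river stag] merchant]].

[mine [[river stag] merchant]]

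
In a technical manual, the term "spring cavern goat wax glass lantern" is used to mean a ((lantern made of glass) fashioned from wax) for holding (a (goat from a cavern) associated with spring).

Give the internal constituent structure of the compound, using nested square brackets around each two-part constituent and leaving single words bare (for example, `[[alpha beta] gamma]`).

Whole compound: head "lantern" (specifically "wax glass lantern"), modifier "spring cavern goat".
Inside "spring cavern goat": head "goat" (specifically "cavern goat"), modifier "spring".
Inside "cavern goat": head "goat", modifier "cavern".
Inside "wax glass lantern": head "lantern" (specifically "glass lantern"), modifier "wax".
Inside "glass lantern": head "lantern", modifier "glass".
Putting it together: [[spring [cavern goat]] [wax [glass lantern]]].

[[spring [cavern goat]] [wax [glass lantern]]]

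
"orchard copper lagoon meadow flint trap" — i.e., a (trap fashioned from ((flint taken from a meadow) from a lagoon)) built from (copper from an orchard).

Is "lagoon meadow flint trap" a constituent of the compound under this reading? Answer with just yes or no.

yes

The paraphrase groups the words so that "lagoon meadow flint trap" is one unit: it corresponds to a single parenthesized sub-phrase.
The full structure is [[orchard copper] [[lagoon [meadow flint]] trap]], in which [lagoon meadow flint trap] is a constituent.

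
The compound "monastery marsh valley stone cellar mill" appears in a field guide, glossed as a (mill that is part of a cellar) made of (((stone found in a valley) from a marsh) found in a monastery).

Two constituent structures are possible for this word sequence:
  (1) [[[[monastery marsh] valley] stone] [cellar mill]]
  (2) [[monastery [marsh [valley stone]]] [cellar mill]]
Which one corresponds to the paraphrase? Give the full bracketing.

The paraphrase's head is the "mill" part ("cellar mill"); its modifier is "monastery marsh valley stone".
That top-level split, carried through the inner groups, gives [[monastery [marsh [valley stone]]] [cellar mill]].

[[monastery [marsh [valley stone]]] [cellar mill]]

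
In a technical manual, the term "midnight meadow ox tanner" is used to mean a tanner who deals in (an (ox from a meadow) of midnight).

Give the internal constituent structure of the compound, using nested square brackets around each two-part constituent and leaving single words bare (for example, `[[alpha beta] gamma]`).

[[midnight [meadow ox]] tanner]

Overall it is a kind of tanner; the modifier is "midnight meadow ox".
"midnight meadow ox" → head "ox" (specifically "meadow ox"), modifier "midnight".
"meadow ox" → head "ox", modifier "meadow".
So the structure is [[midnight [meadow ox]] tanner].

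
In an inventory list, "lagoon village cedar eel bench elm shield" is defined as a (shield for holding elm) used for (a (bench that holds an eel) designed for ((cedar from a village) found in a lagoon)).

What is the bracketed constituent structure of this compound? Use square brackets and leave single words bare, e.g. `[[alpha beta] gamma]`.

[[[lagoon [village cedar]] [eel bench]] [elm shield]]

Whole compound: head "shield" (specifically "elm shield"), modifier "lagoon village cedar eel bench".
"lagoon village cedar eel bench" → head "bench" (specifically "eel bench"), modifier "lagoon village cedar".
"lagoon village cedar" → head "cedar" (specifically "village cedar"), modifier "lagoon".
"village cedar" → head "cedar", modifier "village".
"eel bench" → head "bench", modifier "eel".
"elm shield" → head "shield", modifier "elm".
Putting it together: [[[lagoon [village cedar]] [eel bench]] [elm shield]].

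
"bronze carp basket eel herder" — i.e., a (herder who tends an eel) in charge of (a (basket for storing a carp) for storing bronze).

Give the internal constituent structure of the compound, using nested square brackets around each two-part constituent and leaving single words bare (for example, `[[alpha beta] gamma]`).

Whole compound: head "herder" (specifically "eel herder"), modifier "bronze carp basket".
Inside "bronze carp basket": head "basket" (specifically "carp basket"), modifier "bronze".
Inside "carp basket": head "basket", modifier "carp".
Inside "eel herder": head "herder", modifier "eel".
Putting it together: [[bronze [carp basket]] [eel herder]].

[[bronze [carp basket]] [eel herder]]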